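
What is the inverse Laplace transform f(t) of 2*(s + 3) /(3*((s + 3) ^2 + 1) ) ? 2*exp(-3*t)*cos(t) /3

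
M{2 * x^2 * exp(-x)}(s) 2 * gamma(s + 2)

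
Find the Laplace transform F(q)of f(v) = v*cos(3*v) (q^2 - 9)/(q^2+9)^2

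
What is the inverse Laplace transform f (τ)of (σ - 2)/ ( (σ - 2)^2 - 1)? exp (2*τ)*cosh (τ)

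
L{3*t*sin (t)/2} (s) 3*s/ (s^2 + 1)^2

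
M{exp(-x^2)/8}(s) gamma(s/2)/16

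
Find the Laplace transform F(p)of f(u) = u p^(-2)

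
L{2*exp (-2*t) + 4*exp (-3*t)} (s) 4/ (s + 3) + 2/ (s + 2)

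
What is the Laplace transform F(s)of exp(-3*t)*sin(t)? 1/((s + 3)^2 + 1)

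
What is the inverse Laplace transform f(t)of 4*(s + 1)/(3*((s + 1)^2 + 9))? 4*exp(-t)*cos(3*t)/3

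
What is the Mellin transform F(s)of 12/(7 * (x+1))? 12 * pi * csc(pi * s)/7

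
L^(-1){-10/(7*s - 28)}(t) -10*exp(4*t)/7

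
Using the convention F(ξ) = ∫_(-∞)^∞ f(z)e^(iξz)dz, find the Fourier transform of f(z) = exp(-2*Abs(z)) 4/(ξ^2 + 4)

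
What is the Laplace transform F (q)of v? q^ (-2)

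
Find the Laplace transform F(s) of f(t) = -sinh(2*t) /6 -1/(3*s^2-12) 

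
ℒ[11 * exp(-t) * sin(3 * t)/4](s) 33/(4 * ((s + 1)^2 + 9))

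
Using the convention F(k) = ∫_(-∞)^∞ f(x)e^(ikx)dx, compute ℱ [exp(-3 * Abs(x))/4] 3/(2 * (k^2 + 9))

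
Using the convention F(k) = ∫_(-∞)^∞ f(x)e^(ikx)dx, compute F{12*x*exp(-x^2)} 6*I*sqrt(pi)*k*exp(-k^2/4)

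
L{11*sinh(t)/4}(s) 11/(4*(s^2 - 1))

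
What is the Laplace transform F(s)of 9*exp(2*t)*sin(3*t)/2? 27/(2*((s - 2)^2 + 9))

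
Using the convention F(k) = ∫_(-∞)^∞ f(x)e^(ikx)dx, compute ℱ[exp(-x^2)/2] sqrt(pi)*exp(-k^2/4)/2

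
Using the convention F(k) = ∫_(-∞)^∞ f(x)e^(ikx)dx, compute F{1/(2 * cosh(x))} pi/(2 * cosh(pi * k/2))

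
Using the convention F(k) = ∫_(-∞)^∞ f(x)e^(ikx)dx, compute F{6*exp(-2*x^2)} 3*sqrt(2)*sqrt(pi)*exp(-k^2/8)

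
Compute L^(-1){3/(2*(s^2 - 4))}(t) 3*sinh(2*t)/4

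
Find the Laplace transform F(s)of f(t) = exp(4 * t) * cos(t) (s - 4)/((s - 4)^2 + 1)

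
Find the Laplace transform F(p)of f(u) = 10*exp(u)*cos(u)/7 10*(p - 1)/(7*((p - 1)^2 + 1))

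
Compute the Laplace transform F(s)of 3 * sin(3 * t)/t 3 * atan(3/s)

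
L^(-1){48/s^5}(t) 2*t^4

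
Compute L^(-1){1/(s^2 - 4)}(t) sinh(2*t)/2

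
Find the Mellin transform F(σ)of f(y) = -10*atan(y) 5*pi*sec(pi*σ/2)/σ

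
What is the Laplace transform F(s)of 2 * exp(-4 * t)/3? 2/(3 * (s + 4))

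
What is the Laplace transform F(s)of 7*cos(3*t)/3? 7*s/(3*(s^2 + 9))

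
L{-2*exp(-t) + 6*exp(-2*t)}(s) 6/(s + 2) - 2/(s + 1)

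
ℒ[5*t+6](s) 6/s+5/s^2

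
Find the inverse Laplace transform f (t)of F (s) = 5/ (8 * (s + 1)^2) 5 * t * exp (-t)/8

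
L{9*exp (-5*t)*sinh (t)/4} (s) 9/ (4*( (s + 5)^2 - 1))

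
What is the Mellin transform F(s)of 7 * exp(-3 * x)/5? 7 * gamma(s)/(5 * 3^s)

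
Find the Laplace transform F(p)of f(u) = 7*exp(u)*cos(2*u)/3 7*(p - 1)/(3*((p - 1)^2+4))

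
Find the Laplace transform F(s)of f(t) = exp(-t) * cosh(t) (s+1)/(s * (s+2))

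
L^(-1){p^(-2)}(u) u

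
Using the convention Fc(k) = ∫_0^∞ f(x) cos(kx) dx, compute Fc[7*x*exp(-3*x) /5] 7*(9 - k^2) /(5*(k^2 + 9) ^2) 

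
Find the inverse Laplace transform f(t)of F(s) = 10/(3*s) 10/3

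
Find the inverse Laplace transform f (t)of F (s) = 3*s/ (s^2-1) 3*cosh (t)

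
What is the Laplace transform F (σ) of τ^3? 6/σ^4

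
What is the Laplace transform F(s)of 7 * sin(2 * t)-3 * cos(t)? 14/(s^2 + 4)-3 * s/(s^2 + 1)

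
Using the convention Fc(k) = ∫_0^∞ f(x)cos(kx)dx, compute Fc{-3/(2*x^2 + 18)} -pi*exp(-3*k)/4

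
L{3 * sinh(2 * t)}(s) 6/(s^2 - 4)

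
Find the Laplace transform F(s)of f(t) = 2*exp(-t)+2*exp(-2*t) 2/(s+1)+2/(s+2)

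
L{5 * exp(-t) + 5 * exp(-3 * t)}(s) 5/(s + 1) + 5/(s + 3)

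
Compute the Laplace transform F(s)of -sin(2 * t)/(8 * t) -atan(2/s)/8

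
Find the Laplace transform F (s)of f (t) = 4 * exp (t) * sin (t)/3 4/ (3 * ( (s - 1)^2 + 1))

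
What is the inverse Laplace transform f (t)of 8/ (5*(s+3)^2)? 8*t*exp (-3*t)/5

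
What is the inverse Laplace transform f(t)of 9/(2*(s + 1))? 9*exp(-t)/2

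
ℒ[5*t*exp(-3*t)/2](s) 5/(2*(s + 3)^2)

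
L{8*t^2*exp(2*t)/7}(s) 16/(7*(s - 2)^3)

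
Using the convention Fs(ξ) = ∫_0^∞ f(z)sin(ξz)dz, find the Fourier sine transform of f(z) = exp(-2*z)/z atan(ξ/2)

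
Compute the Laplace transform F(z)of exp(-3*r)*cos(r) (z + 3)/((z + 3)^2 + 1)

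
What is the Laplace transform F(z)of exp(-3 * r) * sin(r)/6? 1/(6 * ((z + 3)^2 + 1))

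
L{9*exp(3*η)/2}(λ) 9/(2*(λ - 3))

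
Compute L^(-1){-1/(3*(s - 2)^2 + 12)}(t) -exp(2*t)*sin(2*t)/6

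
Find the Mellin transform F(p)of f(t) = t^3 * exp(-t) gamma(p + 3)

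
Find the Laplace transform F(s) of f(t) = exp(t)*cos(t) (s - 1) /((s - 1) ^2 + 1) 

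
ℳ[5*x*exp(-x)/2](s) 5*gamma(s + 1)/2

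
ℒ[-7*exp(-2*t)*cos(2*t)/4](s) 7*(-s - 2)/(4*((s + 2)^2 + 4))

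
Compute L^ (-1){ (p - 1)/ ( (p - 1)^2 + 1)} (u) exp (u) * cos (u)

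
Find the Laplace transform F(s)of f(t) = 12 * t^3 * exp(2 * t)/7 72/(7 * (s - 2)^4)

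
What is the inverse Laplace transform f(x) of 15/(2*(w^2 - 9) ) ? 5*sinh(3*x) /2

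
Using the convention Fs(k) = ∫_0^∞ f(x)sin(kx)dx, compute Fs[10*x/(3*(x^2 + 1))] 5*pi*exp(-k)/3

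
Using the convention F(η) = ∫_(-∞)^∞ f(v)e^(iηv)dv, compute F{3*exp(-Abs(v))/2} 3/(η^2 + 1)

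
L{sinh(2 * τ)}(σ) 2/(σ^2 - 4)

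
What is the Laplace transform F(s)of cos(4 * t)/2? s/(2 * (s^2 + 16))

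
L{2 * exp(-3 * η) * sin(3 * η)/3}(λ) 2/((λ + 3)^2 + 9)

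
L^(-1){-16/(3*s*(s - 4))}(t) -8*exp(2*t)*sinh(2*t)/3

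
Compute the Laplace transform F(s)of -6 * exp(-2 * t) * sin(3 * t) -18/((s+2)^2+9)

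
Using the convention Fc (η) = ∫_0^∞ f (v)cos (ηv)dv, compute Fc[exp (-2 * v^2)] sqrt (2) * sqrt (pi) * exp (-η^2/8)/4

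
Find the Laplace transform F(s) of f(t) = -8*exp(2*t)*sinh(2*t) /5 -16/(5*s*(s - 4) ) 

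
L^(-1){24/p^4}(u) 4 * u^3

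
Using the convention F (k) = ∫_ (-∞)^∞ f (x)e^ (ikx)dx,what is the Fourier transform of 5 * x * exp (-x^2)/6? 5 * I * sqrt (pi) * k * exp (-k^2/4)/12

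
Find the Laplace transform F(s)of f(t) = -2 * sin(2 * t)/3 -4/(3 * s^2 + 12)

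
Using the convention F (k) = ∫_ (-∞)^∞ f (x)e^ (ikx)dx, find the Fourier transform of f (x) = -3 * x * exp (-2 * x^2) -3 * sqrt (2) * I * sqrt (pi) * k * exp (-k^2/8)/8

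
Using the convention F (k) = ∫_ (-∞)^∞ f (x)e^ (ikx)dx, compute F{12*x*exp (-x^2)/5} 6*I*sqrt (pi)*k*exp (-k^2/4)/5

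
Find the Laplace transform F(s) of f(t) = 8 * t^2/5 16/(5 * s^3) 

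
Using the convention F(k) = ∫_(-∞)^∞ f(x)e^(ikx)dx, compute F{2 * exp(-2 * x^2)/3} sqrt(2) * sqrt(pi) * exp(-k^2/8)/3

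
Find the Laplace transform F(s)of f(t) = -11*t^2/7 -22/(7*s^3)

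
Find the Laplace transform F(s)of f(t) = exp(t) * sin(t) 1/((s - 1)^2 + 1)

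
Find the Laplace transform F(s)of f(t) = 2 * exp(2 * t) 2/(s - 2)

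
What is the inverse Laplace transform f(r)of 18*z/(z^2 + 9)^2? 3*r*sin(3*r)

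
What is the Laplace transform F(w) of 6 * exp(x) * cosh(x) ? 6 * (w - 1) /(w * (w - 2) ) 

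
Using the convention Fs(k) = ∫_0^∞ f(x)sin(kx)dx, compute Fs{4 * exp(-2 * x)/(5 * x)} 4 * atan(k/2)/5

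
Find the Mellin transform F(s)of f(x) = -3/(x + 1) -3*pi*csc(pi*s)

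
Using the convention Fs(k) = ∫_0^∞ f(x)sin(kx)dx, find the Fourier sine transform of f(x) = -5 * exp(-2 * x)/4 -5 * k/(4 * k^2+16)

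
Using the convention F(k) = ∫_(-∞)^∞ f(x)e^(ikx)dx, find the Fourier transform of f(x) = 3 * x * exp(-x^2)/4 3 * I * sqrt(pi) * k * exp(-k^2/4)/8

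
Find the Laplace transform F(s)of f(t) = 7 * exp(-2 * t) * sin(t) 7/((s+2)^2+1)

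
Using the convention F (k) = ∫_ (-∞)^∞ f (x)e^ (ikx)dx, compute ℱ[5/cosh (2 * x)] 5 * pi/ (2 * cosh (pi * k/4))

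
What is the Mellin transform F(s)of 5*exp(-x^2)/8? 5*gamma(s/2)/16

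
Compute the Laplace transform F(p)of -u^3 -6/p^4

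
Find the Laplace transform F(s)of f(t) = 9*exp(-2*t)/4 9/(4*(s + 2))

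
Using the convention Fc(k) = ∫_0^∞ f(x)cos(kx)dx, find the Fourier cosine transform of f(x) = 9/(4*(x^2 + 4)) 9*pi*exp(-2*k)/16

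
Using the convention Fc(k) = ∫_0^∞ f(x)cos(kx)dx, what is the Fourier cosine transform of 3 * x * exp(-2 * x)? 3 * (4 - k^2)/(k^2 + 4)^2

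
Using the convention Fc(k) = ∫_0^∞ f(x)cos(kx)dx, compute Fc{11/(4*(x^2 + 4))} 11*pi*exp(-2*k)/16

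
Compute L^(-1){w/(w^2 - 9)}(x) cosh(3 * x)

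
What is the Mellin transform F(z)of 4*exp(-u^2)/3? 2*gamma(z/2)/3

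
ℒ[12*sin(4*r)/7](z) 48/(7*(z^2+16))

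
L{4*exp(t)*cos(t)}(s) 4*(s - 1)/((s - 1)^2 + 1)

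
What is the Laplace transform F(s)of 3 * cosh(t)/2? 3 * s/(2 * (s^2-1))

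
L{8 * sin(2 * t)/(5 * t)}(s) 8 * atan(2/s)/5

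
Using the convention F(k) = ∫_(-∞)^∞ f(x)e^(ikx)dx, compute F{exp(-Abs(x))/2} 1/(k^2 + 1)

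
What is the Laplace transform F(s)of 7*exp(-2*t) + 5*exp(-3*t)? 7/(s + 2) + 5/(s + 3)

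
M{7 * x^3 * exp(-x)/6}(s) 7 * gamma(s+3)/6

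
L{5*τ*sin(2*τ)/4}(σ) 5*σ/(σ^2 + 4)^2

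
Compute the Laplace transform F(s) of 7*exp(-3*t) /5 7/(5*(s + 3) ) 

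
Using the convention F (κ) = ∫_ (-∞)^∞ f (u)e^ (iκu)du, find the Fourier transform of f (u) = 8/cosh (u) 8 * pi/cosh (pi * κ/2)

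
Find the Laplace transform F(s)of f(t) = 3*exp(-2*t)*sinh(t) 3/((s+2)^2-1)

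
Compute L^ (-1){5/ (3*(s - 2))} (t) 5*exp (2*t)/3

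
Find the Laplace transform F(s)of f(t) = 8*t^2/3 16/(3*s^3)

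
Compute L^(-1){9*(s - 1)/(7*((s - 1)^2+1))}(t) 9*exp(t)*cos(t)/7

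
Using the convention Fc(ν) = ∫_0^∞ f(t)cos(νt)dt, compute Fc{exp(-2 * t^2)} sqrt(2) * sqrt(pi) * exp(-ν^2/8)/4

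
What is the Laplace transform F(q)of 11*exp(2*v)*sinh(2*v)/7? 22/(7*q*(q - 4))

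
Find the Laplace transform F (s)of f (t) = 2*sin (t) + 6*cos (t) 6*s/ (s^2 + 1) + 2/ (s^2 + 1)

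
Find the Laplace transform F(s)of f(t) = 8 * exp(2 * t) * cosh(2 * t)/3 8 * (s - 2)/(3 * s * (s - 4))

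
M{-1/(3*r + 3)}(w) -pi*csc(pi*w)/3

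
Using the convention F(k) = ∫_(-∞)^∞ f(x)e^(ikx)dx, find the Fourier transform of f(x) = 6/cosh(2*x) 3*pi/cosh(pi*k/4)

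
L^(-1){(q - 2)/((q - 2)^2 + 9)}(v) exp(2 * v) * cos(3 * v)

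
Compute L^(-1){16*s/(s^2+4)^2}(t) 4*t*sin(2*t)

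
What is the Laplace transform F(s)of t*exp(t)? (s - 1)^(-2)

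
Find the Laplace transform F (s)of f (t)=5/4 5/ (4*s)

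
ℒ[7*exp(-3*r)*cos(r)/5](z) 7*(z + 3)/(5*((z + 3)^2 + 1))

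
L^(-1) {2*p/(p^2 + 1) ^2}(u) u*sin(u) 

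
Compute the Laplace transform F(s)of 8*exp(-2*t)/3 8/(3*(s + 2))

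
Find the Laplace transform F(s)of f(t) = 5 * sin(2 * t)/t 5 * atan(2/s)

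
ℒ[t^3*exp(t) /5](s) 6/(5*(s - 1) ^4) 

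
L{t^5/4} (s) 30/s^6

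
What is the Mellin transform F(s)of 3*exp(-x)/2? 3*gamma(s)/2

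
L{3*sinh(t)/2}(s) 3/(2*(s^2 - 1))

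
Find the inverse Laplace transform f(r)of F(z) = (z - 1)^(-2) r * exp(r)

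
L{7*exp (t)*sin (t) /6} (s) 7/ (6*( (s - 1) ^2 + 1) ) 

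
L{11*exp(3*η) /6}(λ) 11/(6*(λ - 3) ) 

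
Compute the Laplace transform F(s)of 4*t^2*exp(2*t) 8/(s - 2)^3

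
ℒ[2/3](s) 2/(3 * s)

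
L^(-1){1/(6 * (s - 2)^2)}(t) t * exp(2 * t)/6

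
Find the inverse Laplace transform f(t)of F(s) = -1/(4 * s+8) -exp(-2 * t)/4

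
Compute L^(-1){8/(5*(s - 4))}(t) 8*exp(4*t)/5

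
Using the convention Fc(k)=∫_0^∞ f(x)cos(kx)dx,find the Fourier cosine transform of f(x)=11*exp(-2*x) 22/(k^2 + 4)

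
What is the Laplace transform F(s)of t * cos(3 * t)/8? (s^2 - 9)/(8 * (s^2 + 9)^2)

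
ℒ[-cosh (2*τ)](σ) -σ/ (σ^2 - 4) 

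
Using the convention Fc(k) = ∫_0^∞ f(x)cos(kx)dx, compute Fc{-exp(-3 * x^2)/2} -sqrt(3) * sqrt(pi) * exp(-k^2/12)/12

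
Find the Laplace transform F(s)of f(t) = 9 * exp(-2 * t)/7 9/(7 * (s + 2))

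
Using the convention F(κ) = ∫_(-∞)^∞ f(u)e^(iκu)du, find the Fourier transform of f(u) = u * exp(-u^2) I * sqrt(pi) * κ * exp(-κ^2/4)/2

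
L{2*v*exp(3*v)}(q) 2/(q - 3)^2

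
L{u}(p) p^(-2)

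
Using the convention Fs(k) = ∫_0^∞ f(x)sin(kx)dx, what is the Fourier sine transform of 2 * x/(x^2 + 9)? pi * exp(-3 * k)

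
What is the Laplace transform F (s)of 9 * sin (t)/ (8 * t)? 9 * atan (1/s)/8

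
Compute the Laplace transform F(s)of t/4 1/(4*s^2)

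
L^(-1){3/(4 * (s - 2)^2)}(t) 3 * t * exp(2 * t)/4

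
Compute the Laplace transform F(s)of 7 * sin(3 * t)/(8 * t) 7 * atan(3/s)/8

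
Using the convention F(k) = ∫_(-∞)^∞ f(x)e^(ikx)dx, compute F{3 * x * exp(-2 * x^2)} 3 * sqrt(2) * I * sqrt(pi) * k * exp(-k^2/8)/8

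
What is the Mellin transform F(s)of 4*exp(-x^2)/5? 2*gamma(s/2)/5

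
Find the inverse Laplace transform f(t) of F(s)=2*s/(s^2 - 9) 2*cosh(3*t) 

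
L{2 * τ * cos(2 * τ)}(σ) 2 * (σ^2 - 4)/(σ^2 + 4)^2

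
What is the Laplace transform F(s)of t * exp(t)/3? 1/(3 * (s - 1)^2)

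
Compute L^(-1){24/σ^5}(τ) τ^4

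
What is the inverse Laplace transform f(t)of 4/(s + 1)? 4 * exp(-t)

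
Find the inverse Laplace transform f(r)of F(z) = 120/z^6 r^5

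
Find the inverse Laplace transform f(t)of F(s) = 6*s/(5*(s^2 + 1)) 6*cos(t)/5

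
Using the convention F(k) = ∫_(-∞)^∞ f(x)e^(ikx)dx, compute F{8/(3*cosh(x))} 8*pi/(3*cosh(pi*k/2))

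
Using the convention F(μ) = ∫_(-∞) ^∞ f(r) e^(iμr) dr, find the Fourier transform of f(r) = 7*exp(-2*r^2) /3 7*sqrt(2)*sqrt(pi)*exp(-μ^2/8) /6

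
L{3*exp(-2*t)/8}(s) 3/(8*(s + 2))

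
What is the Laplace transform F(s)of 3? 3/s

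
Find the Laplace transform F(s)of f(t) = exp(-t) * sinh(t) 1/(s * (s + 2))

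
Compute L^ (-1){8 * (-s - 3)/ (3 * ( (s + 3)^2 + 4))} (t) -8 * exp (-3 * t) * cos (2 * t)/3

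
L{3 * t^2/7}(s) 6/(7 * s^3)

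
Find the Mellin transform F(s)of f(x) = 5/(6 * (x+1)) 5 * pi * csc(pi * s)/6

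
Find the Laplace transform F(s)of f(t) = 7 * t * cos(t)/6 7 * (s^2 - 1)/(6 * (s^2 + 1)^2)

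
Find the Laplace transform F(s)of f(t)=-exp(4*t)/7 -1/(7*s - 28)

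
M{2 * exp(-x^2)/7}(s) gamma(s/2)/7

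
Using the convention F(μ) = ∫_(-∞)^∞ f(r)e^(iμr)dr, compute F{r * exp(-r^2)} I * sqrt(pi) * μ * exp(-μ^2/4)/2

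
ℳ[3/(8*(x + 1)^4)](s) gamma(s)*gamma(4 - s)/16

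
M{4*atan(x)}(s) -2*pi*sec(pi*s/2)/s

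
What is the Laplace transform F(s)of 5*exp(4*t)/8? 5/(8*(s - 4))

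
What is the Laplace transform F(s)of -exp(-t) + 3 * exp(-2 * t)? 3/(s + 2) - 1/(s + 1)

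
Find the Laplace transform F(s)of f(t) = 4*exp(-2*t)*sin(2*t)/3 8/(3*((s + 2)^2 + 4))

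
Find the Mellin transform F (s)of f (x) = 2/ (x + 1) 2 * pi * csc (pi * s)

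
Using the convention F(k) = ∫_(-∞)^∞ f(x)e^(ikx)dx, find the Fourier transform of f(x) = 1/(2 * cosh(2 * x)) pi/(4 * cosh(pi * k/4))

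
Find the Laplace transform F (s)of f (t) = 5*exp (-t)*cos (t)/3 5*(s+1)/ (3*( (s+1)^2+1))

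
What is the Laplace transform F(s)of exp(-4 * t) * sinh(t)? 1/((s+4)^2 - 1)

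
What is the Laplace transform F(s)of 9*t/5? 9/(5*s^2)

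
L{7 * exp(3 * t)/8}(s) 7/(8 * (s - 3))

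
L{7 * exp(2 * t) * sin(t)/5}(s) 7/(5 * ((s - 2)^2 + 1))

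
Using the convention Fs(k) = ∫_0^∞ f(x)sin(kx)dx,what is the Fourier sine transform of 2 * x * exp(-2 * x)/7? 8 * k/(7 * (k^2 + 4)^2)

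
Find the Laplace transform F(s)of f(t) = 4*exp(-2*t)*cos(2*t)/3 4*(s + 2)/(3*((s + 2)^2 + 4))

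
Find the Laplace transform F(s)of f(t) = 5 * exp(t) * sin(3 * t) 15/((s - 1)^2 + 9)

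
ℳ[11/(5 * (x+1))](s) 11 * pi * csc(pi * s)/5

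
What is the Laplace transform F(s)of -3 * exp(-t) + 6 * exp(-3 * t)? 6/(s + 3) - 3/(s + 1)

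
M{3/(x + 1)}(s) 3 * pi * csc(pi * s)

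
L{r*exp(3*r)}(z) (z - 3)^(-2)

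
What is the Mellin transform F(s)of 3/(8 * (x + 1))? 3 * pi * csc(pi * s)/8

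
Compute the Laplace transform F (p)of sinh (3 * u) 3/ (p^2 - 9)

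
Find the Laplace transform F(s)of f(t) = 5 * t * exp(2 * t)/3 5/(3 * (s - 2)^2)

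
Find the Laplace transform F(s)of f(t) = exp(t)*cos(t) (s - 1)/((s - 1)^2 + 1)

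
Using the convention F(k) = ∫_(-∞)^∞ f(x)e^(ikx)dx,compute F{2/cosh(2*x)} pi/cosh(pi*k/4)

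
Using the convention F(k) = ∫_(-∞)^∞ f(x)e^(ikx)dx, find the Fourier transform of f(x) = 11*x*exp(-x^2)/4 11*I*sqrt(pi)*k*exp(-k^2/4)/8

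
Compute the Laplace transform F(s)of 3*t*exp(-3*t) 3/(s + 3)^2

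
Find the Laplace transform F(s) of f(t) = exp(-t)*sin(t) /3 1/(3*((s + 1) ^2 + 1) ) 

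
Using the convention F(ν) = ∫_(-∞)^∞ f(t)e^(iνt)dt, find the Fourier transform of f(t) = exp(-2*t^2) sqrt(2)*sqrt(pi)*exp(-ν^2/8)/2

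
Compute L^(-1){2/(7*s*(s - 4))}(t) exp(2*t)*sinh(2*t)/7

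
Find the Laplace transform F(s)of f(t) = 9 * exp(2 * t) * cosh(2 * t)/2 9 * (s - 2)/(2 * s * (s - 4))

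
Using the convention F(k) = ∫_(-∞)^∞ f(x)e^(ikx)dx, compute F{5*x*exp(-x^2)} 5*I*sqrt(pi)*k*exp(-k^2/4)/2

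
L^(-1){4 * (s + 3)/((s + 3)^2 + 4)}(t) 4 * exp(-3 * t) * cos(2 * t)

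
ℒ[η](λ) λ^(-2)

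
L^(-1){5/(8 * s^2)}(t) 5 * t/8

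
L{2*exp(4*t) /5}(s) 2/(5*(s - 4) ) 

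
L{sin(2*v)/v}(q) atan(2/q)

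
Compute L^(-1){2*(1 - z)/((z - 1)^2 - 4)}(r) -2*exp(r)*cosh(2*r)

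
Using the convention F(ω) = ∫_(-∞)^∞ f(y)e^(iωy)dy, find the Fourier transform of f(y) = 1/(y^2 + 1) pi*exp(-Abs(ω))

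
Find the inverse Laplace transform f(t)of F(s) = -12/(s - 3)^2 -12*t*exp(3*t)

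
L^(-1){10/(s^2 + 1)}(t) 10*sin(t)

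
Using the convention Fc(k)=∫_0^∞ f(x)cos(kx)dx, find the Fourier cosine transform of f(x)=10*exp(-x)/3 10/(3*(k^2 + 1))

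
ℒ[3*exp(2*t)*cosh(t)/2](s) 3*(s - 2)/(2*((s - 2)^2-1))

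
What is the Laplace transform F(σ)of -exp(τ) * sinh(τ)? -1/(σ * (σ - 2))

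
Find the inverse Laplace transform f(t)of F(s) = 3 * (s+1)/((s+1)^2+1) 3 * exp(-t) * cos(t)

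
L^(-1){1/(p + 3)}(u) exp(-3*u)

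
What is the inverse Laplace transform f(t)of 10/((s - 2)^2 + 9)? 10*exp(2*t)*sin(3*t)/3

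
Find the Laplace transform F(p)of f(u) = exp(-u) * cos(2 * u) (p + 1)/((p + 1)^2 + 4)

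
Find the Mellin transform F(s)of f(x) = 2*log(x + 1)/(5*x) -2*pi*csc(pi*s)/(5*s - 5)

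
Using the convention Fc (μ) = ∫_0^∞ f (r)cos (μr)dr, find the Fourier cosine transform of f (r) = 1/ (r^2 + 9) pi*exp (-3*μ)/6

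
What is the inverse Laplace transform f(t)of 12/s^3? 6 * t^2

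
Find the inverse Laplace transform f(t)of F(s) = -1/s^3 -t^2/2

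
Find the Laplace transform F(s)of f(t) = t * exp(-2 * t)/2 1/(2 * (s + 2)^2)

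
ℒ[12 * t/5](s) 12/(5 * s^2) 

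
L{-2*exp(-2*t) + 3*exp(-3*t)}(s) 3/(s + 3) - 2/(s + 2)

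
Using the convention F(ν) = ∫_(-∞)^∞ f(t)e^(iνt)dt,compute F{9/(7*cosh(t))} 9*pi/(7*cosh(pi*ν/2))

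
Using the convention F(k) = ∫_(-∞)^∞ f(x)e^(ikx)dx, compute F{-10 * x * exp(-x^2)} -5 * I * sqrt(pi) * k * exp(-k^2/4)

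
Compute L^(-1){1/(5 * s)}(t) 1/5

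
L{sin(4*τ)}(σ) 4/(σ^2 + 16)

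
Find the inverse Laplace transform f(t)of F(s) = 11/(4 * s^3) 11 * t^2/8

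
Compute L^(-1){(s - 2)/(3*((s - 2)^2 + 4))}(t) exp(2*t)*cos(2*t)/3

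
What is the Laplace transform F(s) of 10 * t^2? 20/s^3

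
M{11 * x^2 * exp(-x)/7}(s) 11 * gamma(s+2)/7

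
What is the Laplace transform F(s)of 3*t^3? 18/s^4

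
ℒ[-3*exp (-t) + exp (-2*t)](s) 1/ (s + 2) - 3/ (s + 1)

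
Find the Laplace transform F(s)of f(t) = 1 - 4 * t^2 1/s - 8/s^3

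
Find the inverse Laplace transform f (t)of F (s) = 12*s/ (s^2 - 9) 12*cosh (3*t)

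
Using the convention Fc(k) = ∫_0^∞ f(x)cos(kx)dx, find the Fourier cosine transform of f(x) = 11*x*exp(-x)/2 11*(1 - k^2)/(2*(k^2 + 1)^2)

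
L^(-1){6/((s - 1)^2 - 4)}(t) 3*exp(t)*sinh(2*t)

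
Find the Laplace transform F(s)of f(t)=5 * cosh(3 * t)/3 5 * s/(3 * (s^2-9))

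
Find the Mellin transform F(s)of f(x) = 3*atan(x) -3*pi*sec(pi*s/2)/(2*s)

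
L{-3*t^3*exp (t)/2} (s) -9/ (s - 1)^4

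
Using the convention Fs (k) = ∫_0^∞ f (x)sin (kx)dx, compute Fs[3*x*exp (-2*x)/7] 12*k/ (7*(k^2+4)^2)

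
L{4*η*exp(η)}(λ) 4/(λ - 1)^2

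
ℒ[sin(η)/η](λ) atan(1/λ)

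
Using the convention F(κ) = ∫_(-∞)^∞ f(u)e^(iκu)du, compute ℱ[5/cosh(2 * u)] 5 * pi/(2 * cosh(pi * κ/4))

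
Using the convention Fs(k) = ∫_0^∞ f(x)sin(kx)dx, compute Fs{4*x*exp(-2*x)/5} 16*k/(5*(k^2 + 4)^2)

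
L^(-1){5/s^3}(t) 5 * t^2/2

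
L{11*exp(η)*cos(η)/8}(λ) 11*(λ - 1)/(8*((λ - 1)^2 + 1))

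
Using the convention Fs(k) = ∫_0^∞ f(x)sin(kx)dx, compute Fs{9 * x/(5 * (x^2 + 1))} 9 * pi * exp(-k)/10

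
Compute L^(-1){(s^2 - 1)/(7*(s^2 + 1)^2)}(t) t*cos(t)/7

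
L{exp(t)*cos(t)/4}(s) (s - 1)/(4*((s - 1)^2 + 1))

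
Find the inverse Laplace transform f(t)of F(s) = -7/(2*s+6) -7*exp(-3*t)/2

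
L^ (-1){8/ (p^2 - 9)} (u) 8*sinh (3*u)/3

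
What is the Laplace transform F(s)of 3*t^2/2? 3/s^3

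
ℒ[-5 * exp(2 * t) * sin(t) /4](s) -5/(4 * (s - 2) ^2 + 4) 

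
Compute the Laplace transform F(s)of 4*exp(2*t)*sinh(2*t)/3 8/(3*s*(s - 4))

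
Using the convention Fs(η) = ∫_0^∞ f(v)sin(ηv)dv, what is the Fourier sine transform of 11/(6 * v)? 11 * pi/12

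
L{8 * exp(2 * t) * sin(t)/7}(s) 8/(7 * ((s - 2)^2 + 1))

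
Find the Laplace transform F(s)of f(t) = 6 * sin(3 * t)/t 6 * atan(3/s)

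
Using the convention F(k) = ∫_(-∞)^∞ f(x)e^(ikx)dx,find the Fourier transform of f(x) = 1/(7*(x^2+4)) pi*exp(-2*Abs(k))/14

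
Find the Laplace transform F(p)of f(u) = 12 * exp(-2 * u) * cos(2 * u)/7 12 * (p+2)/(7 * ((p+2)^2+4))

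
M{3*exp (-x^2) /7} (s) 3*gamma (s/2) /14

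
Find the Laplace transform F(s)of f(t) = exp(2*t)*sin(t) 1/((s - 2)^2 + 1)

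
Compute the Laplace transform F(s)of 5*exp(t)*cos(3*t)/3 5*(s - 1)/(3*((s - 1)^2 + 9))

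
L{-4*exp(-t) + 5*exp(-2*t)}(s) 5/(s + 2)-4/(s + 1)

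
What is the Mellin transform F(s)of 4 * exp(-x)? 4 * gamma(s)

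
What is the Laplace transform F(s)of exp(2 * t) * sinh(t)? 1/((s - 2)^2 - 1)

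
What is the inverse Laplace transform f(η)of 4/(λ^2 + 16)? sin(4*η)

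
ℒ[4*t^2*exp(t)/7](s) 8/(7*(s - 1)^3)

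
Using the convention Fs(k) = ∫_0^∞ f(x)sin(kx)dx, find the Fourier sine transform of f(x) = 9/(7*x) 9*pi/14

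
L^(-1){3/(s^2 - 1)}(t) 3*sinh(t)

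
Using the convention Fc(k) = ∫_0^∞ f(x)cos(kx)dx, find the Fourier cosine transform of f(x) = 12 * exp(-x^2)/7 6 * sqrt(pi) * exp(-k^2/4)/7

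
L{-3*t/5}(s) -3/(5*s^2) 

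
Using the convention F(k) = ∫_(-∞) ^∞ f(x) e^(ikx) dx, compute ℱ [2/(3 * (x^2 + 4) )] pi * exp(-2 * Abs(k) ) /3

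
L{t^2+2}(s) 2/s+2/s^3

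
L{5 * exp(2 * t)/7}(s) 5/(7 * (s - 2))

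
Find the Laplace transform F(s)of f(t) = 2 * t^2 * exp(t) 4/(s - 1)^3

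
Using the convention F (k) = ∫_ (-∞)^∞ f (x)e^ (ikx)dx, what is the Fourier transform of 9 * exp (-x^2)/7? 9 * sqrt (pi) * exp (-k^2/4)/7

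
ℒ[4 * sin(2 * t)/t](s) 4 * atan(2/s)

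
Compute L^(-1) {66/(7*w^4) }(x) 11*x^3/7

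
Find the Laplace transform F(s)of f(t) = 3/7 3/(7*s)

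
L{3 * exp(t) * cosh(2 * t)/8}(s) 3 * (s - 1)/(8 * ((s - 1)^2 - 4))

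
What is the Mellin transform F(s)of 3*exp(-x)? 3*gamma(s)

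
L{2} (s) 2/s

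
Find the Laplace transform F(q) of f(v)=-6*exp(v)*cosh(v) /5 6*(1 - q) /(5*q*(q - 2) ) 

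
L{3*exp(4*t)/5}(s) 3/(5*(s - 4))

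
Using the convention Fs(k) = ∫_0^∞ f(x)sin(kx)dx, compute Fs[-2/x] -pi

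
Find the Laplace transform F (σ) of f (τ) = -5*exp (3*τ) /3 -5/ (3*σ - 9) 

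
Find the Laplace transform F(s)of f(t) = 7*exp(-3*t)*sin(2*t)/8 7/(4*((s+3)^2+4))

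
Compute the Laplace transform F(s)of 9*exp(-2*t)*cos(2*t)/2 9*(s + 2)/(2*((s + 2)^2 + 4))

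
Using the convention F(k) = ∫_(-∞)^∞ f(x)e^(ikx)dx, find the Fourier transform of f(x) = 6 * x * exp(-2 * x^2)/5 3 * sqrt(2) * I * sqrt(pi) * k * exp(-k^2/8)/20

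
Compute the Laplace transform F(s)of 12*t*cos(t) 12*(s^2-1)/(s^2 + 1)^2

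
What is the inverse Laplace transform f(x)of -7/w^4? -7 * x^3/6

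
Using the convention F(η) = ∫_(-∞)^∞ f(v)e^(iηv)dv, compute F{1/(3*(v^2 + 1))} pi*exp(-Abs(η))/3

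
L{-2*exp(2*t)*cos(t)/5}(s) 2*(2 - s)/(5*((s - 2)^2 + 1))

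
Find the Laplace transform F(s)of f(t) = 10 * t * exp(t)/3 10/(3 * (s - 1)^2)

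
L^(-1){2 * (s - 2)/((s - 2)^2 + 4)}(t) 2 * exp(2 * t) * cos(2 * t)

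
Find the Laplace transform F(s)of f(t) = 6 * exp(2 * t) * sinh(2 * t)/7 12/(7 * s * (s - 4))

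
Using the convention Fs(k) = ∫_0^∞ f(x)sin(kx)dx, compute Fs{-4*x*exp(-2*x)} -16*k/(k^2 + 4)^2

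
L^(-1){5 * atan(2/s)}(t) 5 * sin(2 * t)/t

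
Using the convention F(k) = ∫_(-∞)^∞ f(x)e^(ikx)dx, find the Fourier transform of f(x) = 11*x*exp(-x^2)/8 11*I*sqrt(pi)*k*exp(-k^2/4)/16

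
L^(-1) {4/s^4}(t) 2*t^3/3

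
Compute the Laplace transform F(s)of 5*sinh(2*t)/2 5/(s^2 - 4)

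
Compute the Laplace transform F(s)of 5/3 5/(3 * s)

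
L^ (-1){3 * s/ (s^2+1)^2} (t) 3 * t * sin (t)/2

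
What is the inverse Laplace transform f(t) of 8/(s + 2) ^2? 8*t*exp(-2*t) 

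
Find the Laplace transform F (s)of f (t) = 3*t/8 3/ (8*s^2)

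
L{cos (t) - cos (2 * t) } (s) s/ (s^2 + 1) - s/ (s^2 + 4) 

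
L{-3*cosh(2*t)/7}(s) -3*s/(7*s^2 - 28)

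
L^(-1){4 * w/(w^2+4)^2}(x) x * sin(2 * x)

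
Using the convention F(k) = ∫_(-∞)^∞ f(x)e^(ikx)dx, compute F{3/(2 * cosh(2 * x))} 3 * pi/(4 * cosh(pi * k/4))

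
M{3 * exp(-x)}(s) 3 * gamma(s)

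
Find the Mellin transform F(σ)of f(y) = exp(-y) gamma(σ)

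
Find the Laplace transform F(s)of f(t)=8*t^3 48/s^4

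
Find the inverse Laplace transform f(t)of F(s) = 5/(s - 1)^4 5 * t^3 * exp(t)/6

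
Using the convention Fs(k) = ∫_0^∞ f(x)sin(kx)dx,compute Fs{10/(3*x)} 5*pi/3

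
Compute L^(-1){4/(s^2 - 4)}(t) 2*sinh(2*t)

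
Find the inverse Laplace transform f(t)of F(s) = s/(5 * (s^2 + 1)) cos(t)/5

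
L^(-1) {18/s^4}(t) 3 * t^3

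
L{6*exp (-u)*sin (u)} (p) 6/ ( (p+1)^2+1)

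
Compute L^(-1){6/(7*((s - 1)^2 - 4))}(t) 3*exp(t)*sinh(2*t)/7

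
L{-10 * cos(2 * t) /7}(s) -10 * s/(7 * s^2 + 28) 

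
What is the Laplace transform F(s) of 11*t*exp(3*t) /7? 11/(7*(s - 3) ^2) 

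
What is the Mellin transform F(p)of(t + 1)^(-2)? (-pi*p + pi)/sin(pi*p)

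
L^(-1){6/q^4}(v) v^3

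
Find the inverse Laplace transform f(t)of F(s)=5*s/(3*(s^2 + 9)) 5*cos(3*t)/3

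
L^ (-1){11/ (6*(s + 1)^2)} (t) 11*t*exp (-t)/6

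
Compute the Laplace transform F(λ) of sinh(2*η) 2/(λ^2 - 4) 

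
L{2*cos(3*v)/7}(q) 2*q/(7*(q^2 + 9))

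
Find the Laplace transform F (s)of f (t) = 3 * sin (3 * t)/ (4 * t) 3 * atan (3/s)/4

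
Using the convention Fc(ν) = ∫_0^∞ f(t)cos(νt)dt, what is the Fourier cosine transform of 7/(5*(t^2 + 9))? 7*pi*exp(-3*ν)/30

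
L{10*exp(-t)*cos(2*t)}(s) 10*(s+1)/((s+1)^2+4)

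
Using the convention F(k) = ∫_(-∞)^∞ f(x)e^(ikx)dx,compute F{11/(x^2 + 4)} 11*pi*exp(-2*Abs(k))/2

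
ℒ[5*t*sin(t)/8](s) 5*s/(4*(s^2 + 1)^2)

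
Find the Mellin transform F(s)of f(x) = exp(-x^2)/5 gamma(s/2)/10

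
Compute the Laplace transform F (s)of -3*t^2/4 -3/ (2*s^3)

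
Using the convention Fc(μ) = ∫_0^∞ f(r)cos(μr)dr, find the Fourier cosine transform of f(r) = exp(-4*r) 4/(μ^2 + 16)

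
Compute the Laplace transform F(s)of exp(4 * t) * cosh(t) (s - 4)/((s - 4)^2 - 1)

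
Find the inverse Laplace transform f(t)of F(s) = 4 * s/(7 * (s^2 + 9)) 4 * cos(3 * t)/7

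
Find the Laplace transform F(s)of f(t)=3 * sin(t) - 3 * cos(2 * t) 3/(s^2+1) - 3 * s/(s^2+4)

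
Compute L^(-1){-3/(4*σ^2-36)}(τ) -sinh(3*τ)/4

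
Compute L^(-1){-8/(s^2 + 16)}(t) -2 * sin(4 * t)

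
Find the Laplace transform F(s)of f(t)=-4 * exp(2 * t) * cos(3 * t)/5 4 * (2 - s)/(5 * ((s - 2)^2 + 9))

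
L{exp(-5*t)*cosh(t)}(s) (s+5)/((s+5)^2 - 1)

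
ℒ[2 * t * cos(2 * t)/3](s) 2 * (s^2 - 4)/(3 * (s^2 + 4)^2)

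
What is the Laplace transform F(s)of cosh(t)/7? s/(7*(s^2 - 1))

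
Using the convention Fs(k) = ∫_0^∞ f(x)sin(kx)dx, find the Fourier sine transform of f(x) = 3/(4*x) 3*pi/8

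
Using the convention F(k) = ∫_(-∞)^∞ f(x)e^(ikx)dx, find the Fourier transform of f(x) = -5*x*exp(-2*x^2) -5*sqrt(2)*I*sqrt(pi)*k*exp(-k^2/8)/8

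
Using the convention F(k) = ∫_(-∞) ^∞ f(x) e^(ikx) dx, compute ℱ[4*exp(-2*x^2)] 2*sqrt(2)*sqrt(pi)*exp(-k^2/8) 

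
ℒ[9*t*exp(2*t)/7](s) 9/(7*(s - 2)^2)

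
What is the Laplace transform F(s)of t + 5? s^(-2) + 5/s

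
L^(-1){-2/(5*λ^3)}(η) -η^2/5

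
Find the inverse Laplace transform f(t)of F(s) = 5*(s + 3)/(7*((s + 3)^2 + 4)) 5*exp(-3*t)*cos(2*t)/7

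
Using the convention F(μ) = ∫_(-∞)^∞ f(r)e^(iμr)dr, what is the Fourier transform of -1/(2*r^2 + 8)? -pi*exp(-2*Abs(μ))/4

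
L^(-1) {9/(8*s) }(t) 9/8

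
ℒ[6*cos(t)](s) 6*s/(s^2 + 1)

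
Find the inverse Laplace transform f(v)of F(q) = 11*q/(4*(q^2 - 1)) 11*cosh(v)/4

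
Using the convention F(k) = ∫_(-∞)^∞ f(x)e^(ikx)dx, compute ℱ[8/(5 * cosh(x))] 8 * pi/(5 * cosh(pi * k/2))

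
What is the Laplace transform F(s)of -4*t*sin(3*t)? -24*s/(s^2 + 9)^2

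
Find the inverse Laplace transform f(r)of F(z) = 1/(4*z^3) r^2/8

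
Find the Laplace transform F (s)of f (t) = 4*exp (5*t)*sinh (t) 4/ ( (s - 5)^2 - 1)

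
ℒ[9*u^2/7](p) 18/(7*p^3)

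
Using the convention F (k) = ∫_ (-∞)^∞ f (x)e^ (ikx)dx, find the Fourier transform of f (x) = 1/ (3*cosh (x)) pi/ (3*cosh (pi*k/2))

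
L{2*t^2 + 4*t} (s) 4/s^3 + 4/s^2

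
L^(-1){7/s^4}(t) 7*t^3/6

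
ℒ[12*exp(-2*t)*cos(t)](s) 12*(s+2)/((s+2)^2+1)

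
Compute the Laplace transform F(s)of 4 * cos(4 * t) 4 * s/(s^2+16)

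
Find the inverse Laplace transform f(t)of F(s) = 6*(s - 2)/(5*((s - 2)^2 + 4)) 6*exp(2*t)*cos(2*t)/5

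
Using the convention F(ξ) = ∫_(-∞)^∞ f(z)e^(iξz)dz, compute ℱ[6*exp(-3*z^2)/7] 2*sqrt(3)*sqrt(pi)*exp(-ξ^2/12)/7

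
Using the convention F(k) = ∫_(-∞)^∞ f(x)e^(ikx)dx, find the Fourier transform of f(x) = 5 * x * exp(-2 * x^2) 5 * sqrt(2) * I * sqrt(pi) * k * exp(-k^2/8)/8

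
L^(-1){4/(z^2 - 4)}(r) 2*sinh(2*r)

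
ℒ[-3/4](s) -3/ (4*s)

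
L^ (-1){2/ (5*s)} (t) 2/5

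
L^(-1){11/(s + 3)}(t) 11 * exp(-3 * t)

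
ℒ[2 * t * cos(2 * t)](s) 2 * (s^2 - 4)/(s^2 + 4)^2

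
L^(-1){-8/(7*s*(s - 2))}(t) -8*exp(t)*sinh(t)/7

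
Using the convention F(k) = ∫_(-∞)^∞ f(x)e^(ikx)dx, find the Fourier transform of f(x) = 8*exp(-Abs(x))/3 16/(3*(k^2+1))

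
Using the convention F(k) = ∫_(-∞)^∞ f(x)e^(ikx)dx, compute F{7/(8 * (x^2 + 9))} 7 * pi * exp(-3 * Abs(k))/24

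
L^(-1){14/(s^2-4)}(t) 7 * sinh(2 * t)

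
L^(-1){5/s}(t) 5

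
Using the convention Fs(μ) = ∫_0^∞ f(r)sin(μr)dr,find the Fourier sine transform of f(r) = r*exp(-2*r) 4*μ/(μ^2 + 4)^2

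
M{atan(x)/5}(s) -pi * sec(pi * s/2)/(10 * s)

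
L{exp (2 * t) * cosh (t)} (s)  (s - 2)/ ( (s - 2)^2 - 1)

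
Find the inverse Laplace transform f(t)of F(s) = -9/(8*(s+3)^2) -9*t*exp(-3*t)/8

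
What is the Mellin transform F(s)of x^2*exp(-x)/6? gamma(s + 2)/6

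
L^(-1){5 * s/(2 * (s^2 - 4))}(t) 5 * cosh(2 * t)/2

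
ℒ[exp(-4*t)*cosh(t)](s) (s+4)/((s+4)^2-1)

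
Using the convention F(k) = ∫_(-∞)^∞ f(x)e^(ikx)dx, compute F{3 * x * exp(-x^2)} 3 * I * sqrt(pi) * k * exp(-k^2/4)/2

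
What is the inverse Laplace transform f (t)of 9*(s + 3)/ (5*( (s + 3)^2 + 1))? 9*exp (-3*t)*cos (t)/5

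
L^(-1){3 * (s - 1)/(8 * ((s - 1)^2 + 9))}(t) 3 * exp(t) * cos(3 * t)/8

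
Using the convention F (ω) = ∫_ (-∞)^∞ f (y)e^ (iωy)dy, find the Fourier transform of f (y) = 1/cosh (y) pi/cosh (pi*ω/2)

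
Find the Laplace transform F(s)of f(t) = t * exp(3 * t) (s - 3)^(-2)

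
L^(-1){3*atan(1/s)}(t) 3*sin(t)/t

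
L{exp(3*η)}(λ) 1/(λ - 3)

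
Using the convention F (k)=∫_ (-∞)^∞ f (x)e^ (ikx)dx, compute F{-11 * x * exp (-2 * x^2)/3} -11 * sqrt (2) * I * sqrt (pi) * k * exp (-k^2/8)/24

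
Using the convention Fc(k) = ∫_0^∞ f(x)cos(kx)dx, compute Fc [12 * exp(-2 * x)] 24/(k^2 + 4)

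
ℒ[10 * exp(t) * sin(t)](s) 10/((s - 1) ^2 + 1) 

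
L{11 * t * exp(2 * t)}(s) 11/(s - 2)^2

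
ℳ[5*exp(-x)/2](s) 5*gamma(s)/2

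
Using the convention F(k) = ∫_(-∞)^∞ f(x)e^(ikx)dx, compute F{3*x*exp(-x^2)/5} 3*I*sqrt(pi)*k*exp(-k^2/4)/10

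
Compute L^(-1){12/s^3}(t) 6*t^2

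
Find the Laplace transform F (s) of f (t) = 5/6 5/ (6*s) 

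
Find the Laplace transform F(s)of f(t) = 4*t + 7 7/s + 4/s^2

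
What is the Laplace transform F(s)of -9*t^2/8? -9/(4*s^3)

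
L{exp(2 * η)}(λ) 1/(λ - 2)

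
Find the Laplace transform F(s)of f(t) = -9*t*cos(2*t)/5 9*(4 - s^2)/(5*(s^2 + 4)^2)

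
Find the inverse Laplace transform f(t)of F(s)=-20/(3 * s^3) -10 * t^2/3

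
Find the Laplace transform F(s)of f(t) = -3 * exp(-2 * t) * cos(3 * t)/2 3 * (-s - 2)/(2 * ((s+2)^2+9))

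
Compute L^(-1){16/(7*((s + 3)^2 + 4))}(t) 8*exp(-3*t)*sin(2*t)/7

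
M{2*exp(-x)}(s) 2*gamma(s)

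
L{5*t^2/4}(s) 5/(2*s^3)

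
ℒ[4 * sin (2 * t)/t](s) 4 * atan (2/s)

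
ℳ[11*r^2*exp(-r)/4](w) 11*gamma(w + 2)/4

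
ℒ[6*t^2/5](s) 12/(5*s^3)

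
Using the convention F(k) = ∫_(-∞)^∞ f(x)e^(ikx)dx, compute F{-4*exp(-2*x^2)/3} -2*sqrt(2)*sqrt(pi)*exp(-k^2/8)/3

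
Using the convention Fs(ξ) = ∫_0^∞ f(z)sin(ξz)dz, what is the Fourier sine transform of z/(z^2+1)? pi * exp(-ξ)/2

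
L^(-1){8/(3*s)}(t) 8/3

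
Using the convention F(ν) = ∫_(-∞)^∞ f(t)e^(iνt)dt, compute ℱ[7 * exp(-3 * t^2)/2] 7 * sqrt(3) * sqrt(pi) * exp(-ν^2/12)/6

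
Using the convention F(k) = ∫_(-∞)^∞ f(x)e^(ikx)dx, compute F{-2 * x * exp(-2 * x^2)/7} -sqrt(2) * I * sqrt(pi) * k * exp(-k^2/8)/28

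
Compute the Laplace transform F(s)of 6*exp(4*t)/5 6/(5*(s - 4))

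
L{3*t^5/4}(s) 90/s^6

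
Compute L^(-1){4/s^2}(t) 4 * t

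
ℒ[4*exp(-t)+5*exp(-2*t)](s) 4/(s+1)+5/(s+2) 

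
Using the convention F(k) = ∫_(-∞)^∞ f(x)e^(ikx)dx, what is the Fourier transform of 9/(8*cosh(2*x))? 9*pi/(16*cosh(pi*k/4))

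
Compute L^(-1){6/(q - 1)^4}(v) v^3 * exp(v)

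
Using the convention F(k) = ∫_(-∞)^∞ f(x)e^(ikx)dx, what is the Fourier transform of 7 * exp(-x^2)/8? 7 * sqrt(pi) * exp(-k^2/4)/8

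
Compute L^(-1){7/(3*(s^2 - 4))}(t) 7*sinh(2*t)/6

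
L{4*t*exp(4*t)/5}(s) 4/(5*(s - 4)^2)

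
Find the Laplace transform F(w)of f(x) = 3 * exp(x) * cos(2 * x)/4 3 * (w - 1)/(4 * ((w - 1)^2 + 4))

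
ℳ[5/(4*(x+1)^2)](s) -5*pi*(s - 1)/(4*sin(pi*s))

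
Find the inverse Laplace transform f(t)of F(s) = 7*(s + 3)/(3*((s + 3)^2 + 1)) 7*exp(-3*t)*cos(t)/3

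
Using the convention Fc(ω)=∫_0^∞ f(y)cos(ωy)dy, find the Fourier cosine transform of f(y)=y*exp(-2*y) (4 - ω^2)/(ω^2+4)^2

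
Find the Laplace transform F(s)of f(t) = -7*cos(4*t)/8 -7*s/(8*s^2+128)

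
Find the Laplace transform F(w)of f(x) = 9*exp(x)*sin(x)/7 9/(7*((w - 1)^2 + 1))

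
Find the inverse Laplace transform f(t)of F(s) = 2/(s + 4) 2*exp(-4*t)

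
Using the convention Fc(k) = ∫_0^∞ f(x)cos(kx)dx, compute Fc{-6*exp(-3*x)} -18/(k^2+9)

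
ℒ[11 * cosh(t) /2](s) 11 * s/(2 * (s^2-1) ) 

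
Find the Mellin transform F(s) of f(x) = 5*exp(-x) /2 5*gamma(s) /2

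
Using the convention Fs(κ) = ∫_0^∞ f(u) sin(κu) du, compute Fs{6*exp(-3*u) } 6*κ/(κ^2 + 9) 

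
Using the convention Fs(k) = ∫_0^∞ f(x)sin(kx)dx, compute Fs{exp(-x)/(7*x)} atan(k)/7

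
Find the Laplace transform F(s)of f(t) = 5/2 5/(2 * s)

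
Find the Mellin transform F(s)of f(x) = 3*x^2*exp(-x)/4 3*gamma(s + 2)/4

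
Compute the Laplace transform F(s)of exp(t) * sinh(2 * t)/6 1/(3 * ((s - 1)^2 - 4))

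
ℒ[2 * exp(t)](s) 2/(s - 1) 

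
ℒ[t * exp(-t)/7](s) 1/(7 * (s + 1)^2)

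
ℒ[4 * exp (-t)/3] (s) 4/ (3 * (s + 1))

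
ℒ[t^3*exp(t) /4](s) 3/(2*(s - 1) ^4) 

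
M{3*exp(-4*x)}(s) 3*gamma(s)/4^s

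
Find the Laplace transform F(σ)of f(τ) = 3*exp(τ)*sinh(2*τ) 6/((σ - 1)^2 - 4)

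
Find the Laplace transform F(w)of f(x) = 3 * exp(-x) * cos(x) 3 * (w+1)/((w+1)^2+1)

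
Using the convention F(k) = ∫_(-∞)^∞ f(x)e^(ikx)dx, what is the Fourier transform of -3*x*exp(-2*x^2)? -3*sqrt(2)*I*sqrt(pi)*k*exp(-k^2/8)/8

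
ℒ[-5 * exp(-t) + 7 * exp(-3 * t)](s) 7/(s + 3) - 5/(s + 1)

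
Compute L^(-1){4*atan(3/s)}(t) 4*sin(3*t)/t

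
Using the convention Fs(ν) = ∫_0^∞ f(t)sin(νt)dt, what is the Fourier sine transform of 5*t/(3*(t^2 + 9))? 5*pi*exp(-3*ν)/6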